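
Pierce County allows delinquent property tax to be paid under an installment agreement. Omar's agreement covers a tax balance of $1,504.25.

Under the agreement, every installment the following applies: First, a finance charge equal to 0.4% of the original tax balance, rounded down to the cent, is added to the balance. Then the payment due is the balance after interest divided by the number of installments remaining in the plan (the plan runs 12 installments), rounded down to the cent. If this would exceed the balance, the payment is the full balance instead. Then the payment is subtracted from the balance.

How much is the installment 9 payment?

$132.99

Installment 1: opening $1,504.25; interest $6.01 → $1,510.26; payment $125.85; balance $1,384.41
Installment 2: opening $1,384.41; interest $6.01 → $1,390.42; payment $126.40; balance $1,264.02
Installment 3: opening $1,264.02; interest $6.01 → $1,270.03; payment $127.00; balance $1,143.03
Installment 4: opening $1,143.03; interest $6.01 → $1,149.04; payment $127.67; balance $1,021.37
Installment 5: opening $1,021.37; interest $6.01 → $1,027.38; payment $128.42; balance $898.96
Installment 6: opening $898.96; interest $6.01 → $904.97; payment $129.28; balance $775.69
Installment 7: opening $775.69; interest $6.01 → $781.70; payment $130.28; balance $651.42
Installment 8: opening $651.42; interest $6.01 → $657.43; payment $131.48; balance $525.95
Installment 9: opening $525.95; interest $6.01 → $531.96; payment $132.99; balance $398.97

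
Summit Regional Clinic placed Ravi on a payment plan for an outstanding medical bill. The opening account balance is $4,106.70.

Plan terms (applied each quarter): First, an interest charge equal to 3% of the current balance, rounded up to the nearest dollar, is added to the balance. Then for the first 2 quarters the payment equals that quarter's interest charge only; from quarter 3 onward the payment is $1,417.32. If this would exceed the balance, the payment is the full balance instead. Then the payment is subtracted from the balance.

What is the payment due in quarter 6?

$112.74

Quarter 1: opening $4,106.70; interest $124.00 → $4,230.70; payment $124.00; balance $4,106.70
Quarter 2: opening $4,106.70; interest $124.00 → $4,230.70; payment $124.00; balance $4,106.70
Quarter 3: opening $4,106.70; interest $124.00 → $4,230.70; payment $1,417.32; balance $2,813.38
Quarter 4: opening $2,813.38; interest $85.00 → $2,898.38; payment $1,417.32; balance $1,481.06
Quarter 5: opening $1,481.06; interest $45.00 → $1,526.06; payment $1,417.32; balance $108.74
Quarter 6: opening $108.74; interest $4.00 → $112.74; payment $112.74; balance $0.00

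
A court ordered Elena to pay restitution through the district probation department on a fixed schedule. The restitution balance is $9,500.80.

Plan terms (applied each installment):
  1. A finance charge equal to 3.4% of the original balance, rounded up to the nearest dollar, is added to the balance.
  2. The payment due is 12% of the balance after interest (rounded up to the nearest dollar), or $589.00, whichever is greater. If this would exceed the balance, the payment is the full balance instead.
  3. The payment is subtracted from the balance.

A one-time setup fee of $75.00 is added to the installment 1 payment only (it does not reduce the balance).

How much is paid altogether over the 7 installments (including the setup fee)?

Installment 1: $9,500.80 +$324.00 interest = $9,824.80; pay $1,179.00 (+ $75.00 fee) → $8,645.80
Installment 2: $8,645.80 +$324.00 interest = $8,969.80; pay $1,077.00 → $7,892.80
Installment 3: $7,892.80 +$324.00 interest = $8,216.80; pay $987.00 → $7,229.80
Installment 4: $7,229.80 +$324.00 interest = $7,553.80; pay $907.00 → $6,646.80
Installment 5: $6,646.80 +$324.00 interest = $6,970.80; pay $837.00 → $6,133.80
Installment 6: $6,133.80 +$324.00 interest = $6,457.80; pay $775.00 → $5,682.80
Installment 7: $5,682.80 +$324.00 interest = $6,006.80; pay $721.00 → $5,285.80
Total paid: $6,558.00

$6,558.00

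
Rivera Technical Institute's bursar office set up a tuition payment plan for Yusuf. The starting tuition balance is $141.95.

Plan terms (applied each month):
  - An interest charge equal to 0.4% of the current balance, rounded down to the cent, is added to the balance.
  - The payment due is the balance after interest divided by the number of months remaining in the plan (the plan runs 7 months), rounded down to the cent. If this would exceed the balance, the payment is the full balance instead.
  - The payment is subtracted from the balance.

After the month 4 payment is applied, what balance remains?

$61.80

Month 1: opening $141.95; interest $0.56 → $142.51; payment $20.35; balance $122.16
Month 2: opening $122.16; interest $0.48 → $122.64; payment $20.44; balance $102.20
Month 3: opening $102.20; interest $0.40 → $102.60; payment $20.52; balance $82.08
Month 4: opening $82.08; interest $0.32 → $82.40; payment $20.60; balance $61.80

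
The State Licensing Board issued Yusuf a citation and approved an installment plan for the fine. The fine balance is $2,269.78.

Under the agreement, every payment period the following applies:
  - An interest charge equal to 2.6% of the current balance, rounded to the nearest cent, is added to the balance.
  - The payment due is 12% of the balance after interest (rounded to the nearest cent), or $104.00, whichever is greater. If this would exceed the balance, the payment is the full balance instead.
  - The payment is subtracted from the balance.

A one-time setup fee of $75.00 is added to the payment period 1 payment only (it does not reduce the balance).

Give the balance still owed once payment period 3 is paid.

$1,670.61

Payment period 1: opening $2,269.78; interest $59.01 → $2,328.79; payment $279.45 (+ $75.00 fee); balance $2,049.34
Payment period 2: opening $2,049.34; interest $53.28 → $2,102.62; payment $252.31; balance $1,850.31
Payment period 3: opening $1,850.31; interest $48.11 → $1,898.42; payment $227.81; balance $1,670.61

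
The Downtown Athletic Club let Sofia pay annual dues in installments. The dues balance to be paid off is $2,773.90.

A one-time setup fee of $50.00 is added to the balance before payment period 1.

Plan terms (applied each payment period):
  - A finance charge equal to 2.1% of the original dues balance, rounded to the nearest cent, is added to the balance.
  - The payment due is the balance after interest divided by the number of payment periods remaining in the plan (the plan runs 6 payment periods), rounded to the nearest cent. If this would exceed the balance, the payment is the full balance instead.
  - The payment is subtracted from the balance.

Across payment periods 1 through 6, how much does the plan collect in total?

$3,173.40

Payment period 1: opening $2,823.90; interest $58.25 → $2,882.15; payment $480.36; balance $2,401.79
Payment period 2: opening $2,401.79; interest $58.25 → $2,460.04; payment $492.01; balance $1,968.03
Payment period 3: opening $1,968.03; interest $58.25 → $2,026.28; payment $506.57; balance $1,519.71
Payment period 4: opening $1,519.71; interest $58.25 → $1,577.96; payment $525.99; balance $1,051.97
Payment period 5: opening $1,051.97; interest $58.25 → $1,110.22; payment $555.11; balance $555.11
Payment period 6: opening $555.11; interest $58.25 → $613.36; payment $613.36; balance $0.00
Total paid: $3,173.40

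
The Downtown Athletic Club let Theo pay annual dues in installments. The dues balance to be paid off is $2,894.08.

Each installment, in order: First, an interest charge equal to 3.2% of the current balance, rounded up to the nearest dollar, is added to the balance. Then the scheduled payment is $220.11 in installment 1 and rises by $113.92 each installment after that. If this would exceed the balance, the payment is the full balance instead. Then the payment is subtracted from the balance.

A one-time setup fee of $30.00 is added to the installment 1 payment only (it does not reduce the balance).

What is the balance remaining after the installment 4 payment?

$1,662.12

Installment 1: $2,894.08 +$93.00 interest = $2,987.08; pay $220.11 (+ $30.00 fee) → $2,766.97
Installment 2: $2,766.97 +$89.00 interest = $2,855.97; pay $334.03 → $2,521.94
Installment 3: $2,521.94 +$81.00 interest = $2,602.94; pay $447.95 → $2,154.99
Installment 4: $2,154.99 +$69.00 interest = $2,223.99; pay $561.87 → $1,662.12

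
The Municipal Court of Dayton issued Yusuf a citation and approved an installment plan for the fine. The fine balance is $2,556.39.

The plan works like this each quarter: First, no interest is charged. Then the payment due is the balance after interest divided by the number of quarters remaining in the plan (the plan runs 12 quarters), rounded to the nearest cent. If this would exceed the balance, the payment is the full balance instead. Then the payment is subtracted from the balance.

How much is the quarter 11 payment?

$213.04

Quarter 1: opening $2,556.39; payment $213.03; balance $2,343.36
Quarter 2: opening $2,343.36; payment $213.03; balance $2,130.33
Quarter 3: opening $2,130.33; payment $213.03; balance $1,917.30
Quarter 4: opening $1,917.30; payment $213.03; balance $1,704.27
Quarter 5: opening $1,704.27; payment $213.03; balance $1,491.24
Quarter 6: opening $1,491.24; payment $213.03; balance $1,278.21
Quarter 7: opening $1,278.21; payment $213.04; balance $1,065.17
Quarter 8: opening $1,065.17; payment $213.03; balance $852.14
Quarter 9: opening $852.14; payment $213.04; balance $639.10
Quarter 10: opening $639.10; payment $213.03; balance $426.07
Quarter 11: opening $426.07; payment $213.04; balance $213.03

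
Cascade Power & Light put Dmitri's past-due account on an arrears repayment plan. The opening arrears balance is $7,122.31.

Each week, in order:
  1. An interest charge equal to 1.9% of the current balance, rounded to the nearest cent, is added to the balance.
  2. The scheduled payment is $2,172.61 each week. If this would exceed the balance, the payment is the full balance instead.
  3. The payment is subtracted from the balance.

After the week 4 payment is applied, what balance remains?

Week 1: opening $7,122.31; interest $135.32 → $7,257.63; payment $2,172.61; balance $5,085.02
Week 2: opening $5,085.02; interest $96.62 → $5,181.64; payment $2,172.61; balance $3,009.03
Week 3: opening $3,009.03; interest $57.17 → $3,066.20; payment $2,172.61; balance $893.59
Week 4: opening $893.59; interest $16.98 → $910.57; payment $910.57; balance $0.00

$0.00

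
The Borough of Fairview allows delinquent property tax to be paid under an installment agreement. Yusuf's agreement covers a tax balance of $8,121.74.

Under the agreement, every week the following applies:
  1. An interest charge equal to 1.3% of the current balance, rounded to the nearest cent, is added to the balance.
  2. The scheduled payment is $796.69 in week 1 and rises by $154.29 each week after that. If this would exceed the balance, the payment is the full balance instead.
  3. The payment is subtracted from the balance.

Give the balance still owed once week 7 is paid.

Week 1: $8,121.74 +$105.58 interest = $8,227.32; pay $796.69 → $7,430.63
Week 2: $7,430.63 +$96.60 interest = $7,527.23; pay $950.98 → $6,576.25
Week 3: $6,576.25 +$85.49 interest = $6,661.74; pay $1,105.27 → $5,556.47
Week 4: $5,556.47 +$72.23 interest = $5,628.70; pay $1,259.56 → $4,369.14
Week 5: $4,369.14 +$56.80 interest = $4,425.94; pay $1,413.85 → $3,012.09
Week 6: $3,012.09 +$39.16 interest = $3,051.25; pay $1,568.14 → $1,483.11
Week 7: $1,483.11 +$19.28 interest = $1,502.39; pay $1,502.39 → $0.00

$0.00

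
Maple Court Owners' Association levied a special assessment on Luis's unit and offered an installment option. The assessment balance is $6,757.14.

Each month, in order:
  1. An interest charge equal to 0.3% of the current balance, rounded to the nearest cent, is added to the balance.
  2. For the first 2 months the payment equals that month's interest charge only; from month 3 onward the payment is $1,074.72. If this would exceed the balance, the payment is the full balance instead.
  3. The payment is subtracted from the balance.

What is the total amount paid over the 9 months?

$6,872.82

Month 1: $6,757.14 +$20.27 interest = $6,777.41; pay $20.27 → $6,757.14
Month 2: $6,757.14 +$20.27 interest = $6,777.41; pay $20.27 → $6,757.14
Month 3: $6,757.14 +$20.27 interest = $6,777.41; pay $1,074.72 → $5,702.69
Month 4: $5,702.69 +$17.11 interest = $5,719.80; pay $1,074.72 → $4,645.08
Month 5: $4,645.08 +$13.94 interest = $4,659.02; pay $1,074.72 → $3,584.30
Month 6: $3,584.30 +$10.75 interest = $3,595.05; pay $1,074.72 → $2,520.33
Month 7: $2,520.33 +$7.56 interest = $2,527.89; pay $1,074.72 → $1,453.17
Month 8: $1,453.17 +$4.36 interest = $1,457.53; pay $1,074.72 → $382.81
Month 9: $382.81 +$1.15 interest = $383.96; pay $383.96 → $0.00
Total paid: $6,872.82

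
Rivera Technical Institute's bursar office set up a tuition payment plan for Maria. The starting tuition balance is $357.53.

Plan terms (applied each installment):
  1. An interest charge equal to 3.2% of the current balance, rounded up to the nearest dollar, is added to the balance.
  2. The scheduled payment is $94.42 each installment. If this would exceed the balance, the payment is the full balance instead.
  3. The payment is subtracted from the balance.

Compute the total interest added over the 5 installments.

Installment 1: $357.53 +$12.00 interest = $369.53; pay $94.42 → $275.11
Installment 2: $275.11 +$9.00 interest = $284.11; pay $94.42 → $189.69
Installment 3: $189.69 +$7.00 interest = $196.69; pay $94.42 → $102.27
Installment 4: $102.27 +$4.00 interest = $106.27; pay $94.42 → $11.85
Installment 5: $11.85 +$1.00 interest = $12.85; pay $12.85 → $0.00
Total interest: $12.00 + $9.00 + $7.00 + $4.00 + $1.00 = $33.00

$33.00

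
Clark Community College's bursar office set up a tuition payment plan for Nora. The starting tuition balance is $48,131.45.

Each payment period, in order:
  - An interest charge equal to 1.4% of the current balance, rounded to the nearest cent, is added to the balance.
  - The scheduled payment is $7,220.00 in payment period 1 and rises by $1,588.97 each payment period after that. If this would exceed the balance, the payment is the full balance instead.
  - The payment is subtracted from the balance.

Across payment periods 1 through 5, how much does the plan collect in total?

Payment period 1: $48,131.45 +$673.84 interest = $48,805.29; pay $7,220.00 → $41,585.29
Payment period 2: $41,585.29 +$582.19 interest = $42,167.48; pay $8,808.97 → $33,358.51
Payment period 3: $33,358.51 +$467.02 interest = $33,825.53; pay $10,397.94 → $23,427.59
Payment period 4: $23,427.59 +$327.99 interest = $23,755.58; pay $11,986.91 → $11,768.67
Payment period 5: $11,768.67 +$164.76 interest = $11,933.43; pay $11,933.43 → $0.00
Total paid: $50,347.25

$50,347.25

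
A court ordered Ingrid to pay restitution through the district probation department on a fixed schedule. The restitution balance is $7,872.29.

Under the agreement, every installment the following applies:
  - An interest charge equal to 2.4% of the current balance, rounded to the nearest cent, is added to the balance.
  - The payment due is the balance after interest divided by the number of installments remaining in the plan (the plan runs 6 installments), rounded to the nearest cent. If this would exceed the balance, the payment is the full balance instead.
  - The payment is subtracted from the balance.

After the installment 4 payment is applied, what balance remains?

Installment 1: opening $7,872.29; interest $188.93 → $8,061.22; payment $1,343.54; balance $6,717.68
Installment 2: opening $6,717.68; interest $161.22 → $6,878.90; payment $1,375.78; balance $5,503.12
Installment 3: opening $5,503.12; interest $132.07 → $5,635.19; payment $1,408.80; balance $4,226.39
Installment 4: opening $4,226.39; interest $101.43 → $4,327.82; payment $1,442.61; balance $2,885.21

$2,885.21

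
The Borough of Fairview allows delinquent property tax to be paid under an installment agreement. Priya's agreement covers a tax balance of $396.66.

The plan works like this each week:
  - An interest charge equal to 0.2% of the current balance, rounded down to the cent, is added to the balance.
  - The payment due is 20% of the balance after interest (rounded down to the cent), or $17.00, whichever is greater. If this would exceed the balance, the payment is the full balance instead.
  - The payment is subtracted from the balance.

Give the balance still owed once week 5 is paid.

# | Opening | Interest | Payment | End bal
1 | $396.66 | $0.79 | $79.49 | $317.96
2 | $317.96 | $0.63 | $63.71 | $254.88
3 | $254.88 | $0.50 | $51.07 | $204.31
4 | $204.31 | $0.40 | $40.94 | $163.77
5 | $163.77 | $0.32 | $32.81 | $131.28

$131.28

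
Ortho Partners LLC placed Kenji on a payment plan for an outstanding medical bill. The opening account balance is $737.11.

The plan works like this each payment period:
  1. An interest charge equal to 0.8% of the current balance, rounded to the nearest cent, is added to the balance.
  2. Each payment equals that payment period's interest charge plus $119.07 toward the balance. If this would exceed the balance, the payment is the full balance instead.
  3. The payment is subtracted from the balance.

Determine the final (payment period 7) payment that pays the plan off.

$22.87

Payment period 1: $737.11 +$5.90 interest = $743.01; pay $124.97 → $618.04
Payment period 2: $618.04 +$4.94 interest = $622.98; pay $124.01 → $498.97
Payment period 3: $498.97 +$3.99 interest = $502.96; pay $123.06 → $379.90
Payment period 4: $379.90 +$3.04 interest = $382.94; pay $122.11 → $260.83
Payment period 5: $260.83 +$2.09 interest = $262.92; pay $121.16 → $141.76
Payment period 6: $141.76 +$1.13 interest = $142.89; pay $120.20 → $22.69
Payment period 7: $22.69 +$0.18 interest = $22.87; pay $22.87 → $0.00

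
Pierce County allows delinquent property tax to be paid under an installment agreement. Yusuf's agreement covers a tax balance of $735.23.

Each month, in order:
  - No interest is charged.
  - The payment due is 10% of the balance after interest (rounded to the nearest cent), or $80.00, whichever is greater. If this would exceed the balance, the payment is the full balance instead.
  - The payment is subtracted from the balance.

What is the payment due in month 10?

$15.23

Month 1: $735.23 − $80.00 → $655.23
Month 2: $655.23 − $80.00 → $575.23
Month 3: $575.23 − $80.00 → $495.23
Month 4: $495.23 − $80.00 → $415.23
Month 5: $415.23 − $80.00 → $335.23
Month 6: $335.23 − $80.00 → $255.23
Month 7: $255.23 − $80.00 → $175.23
Month 8: $175.23 − $80.00 → $95.23
Month 9: $95.23 − $80.00 → $15.23
Month 10: $15.23 − $15.23 → $0.00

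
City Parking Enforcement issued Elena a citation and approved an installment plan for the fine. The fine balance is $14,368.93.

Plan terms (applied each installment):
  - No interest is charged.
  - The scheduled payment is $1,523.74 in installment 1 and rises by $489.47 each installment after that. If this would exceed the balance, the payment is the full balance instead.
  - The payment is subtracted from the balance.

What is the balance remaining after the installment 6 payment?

$0.00

# | Opening | Payment | End bal
1 | $14,368.93 | $1,523.74 | $12,845.19
2 | $12,845.19 | $2,013.21 | $10,831.98
3 | $10,831.98 | $2,502.68 | $8,329.30
4 | $8,329.30 | $2,992.15 | $5,337.15
5 | $5,337.15 | $3,481.62 | $1,855.53
6 | $1,855.53 | $1,855.53 | $0.00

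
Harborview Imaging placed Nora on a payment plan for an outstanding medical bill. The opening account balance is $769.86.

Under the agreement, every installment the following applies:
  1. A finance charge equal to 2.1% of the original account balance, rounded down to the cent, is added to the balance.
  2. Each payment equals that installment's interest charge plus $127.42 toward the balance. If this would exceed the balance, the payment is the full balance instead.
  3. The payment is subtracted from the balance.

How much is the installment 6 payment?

$143.58

Installment 1: opening $769.86; interest $16.16 → $786.02; payment $143.58; balance $642.44
Installment 2: opening $642.44; interest $16.16 → $658.60; payment $143.58; balance $515.02
Installment 3: opening $515.02; interest $16.16 → $531.18; payment $143.58; balance $387.60
Installment 4: opening $387.60; interest $16.16 → $403.76; payment $143.58; balance $260.18
Installment 5: opening $260.18; interest $16.16 → $276.34; payment $143.58; balance $132.76
Installment 6: opening $132.76; interest $16.16 → $148.92; payment $143.58; balance $5.34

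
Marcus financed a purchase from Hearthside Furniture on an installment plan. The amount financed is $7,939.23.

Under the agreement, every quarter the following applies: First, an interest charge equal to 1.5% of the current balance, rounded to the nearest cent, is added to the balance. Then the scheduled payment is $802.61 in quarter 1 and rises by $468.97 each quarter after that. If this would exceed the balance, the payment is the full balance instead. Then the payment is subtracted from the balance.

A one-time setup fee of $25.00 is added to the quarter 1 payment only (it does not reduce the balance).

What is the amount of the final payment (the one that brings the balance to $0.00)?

Quarter 1: opening $7,939.23; interest $119.09 → $8,058.32; payment $802.61 (+ $25.00 fee); balance $7,255.71
Quarter 2: opening $7,255.71; interest $108.84 → $7,364.55; payment $1,271.58; balance $6,092.97
Quarter 3: opening $6,092.97; interest $91.39 → $6,184.36; payment $1,740.55; balance $4,443.81
Quarter 4: opening $4,443.81; interest $66.66 → $4,510.47; payment $2,209.52; balance $2,300.95
Quarter 5: opening $2,300.95; interest $34.51 → $2,335.46; payment $2,335.46; balance $0.00

$2,335.46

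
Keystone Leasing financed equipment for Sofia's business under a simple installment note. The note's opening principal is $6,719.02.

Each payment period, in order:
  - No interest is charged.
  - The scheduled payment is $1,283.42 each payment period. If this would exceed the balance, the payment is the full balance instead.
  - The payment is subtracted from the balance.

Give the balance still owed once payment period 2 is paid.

Payment period 1: $6,719.02 − $1,283.42 → $5,435.60
Payment period 2: $5,435.60 − $1,283.42 → $4,152.18

$4,152.18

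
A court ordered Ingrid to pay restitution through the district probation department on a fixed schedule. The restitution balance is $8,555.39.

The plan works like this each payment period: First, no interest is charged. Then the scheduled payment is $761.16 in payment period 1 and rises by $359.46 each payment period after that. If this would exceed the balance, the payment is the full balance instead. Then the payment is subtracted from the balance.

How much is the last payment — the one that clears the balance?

Payment period 1: $8,555.39 − $761.16 → $7,794.23
Payment period 2: $7,794.23 − $1,120.62 → $6,673.61
Payment period 3: $6,673.61 − $1,480.08 → $5,193.53
Payment period 4: $5,193.53 − $1,839.54 → $3,353.99
Payment period 5: $3,353.99 − $2,199.00 → $1,154.99
Payment period 6: $1,154.99 − $1,154.99 → $0.00

$1,154.99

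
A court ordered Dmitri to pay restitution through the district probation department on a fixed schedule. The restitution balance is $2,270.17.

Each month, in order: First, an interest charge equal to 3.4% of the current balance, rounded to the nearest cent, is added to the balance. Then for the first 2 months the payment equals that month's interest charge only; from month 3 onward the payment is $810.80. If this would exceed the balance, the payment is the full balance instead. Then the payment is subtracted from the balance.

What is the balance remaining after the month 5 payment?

$0.00

Month 1: opening $2,270.17; interest $77.19 → $2,347.36; payment $77.19; balance $2,270.17
Month 2: opening $2,270.17; interest $77.19 → $2,347.36; payment $77.19; balance $2,270.17
Month 3: opening $2,270.17; interest $77.19 → $2,347.36; payment $810.80; balance $1,536.56
Month 4: opening $1,536.56; interest $52.24 → $1,588.80; payment $810.80; balance $778.00
Month 5: opening $778.00; interest $26.45 → $804.45; payment $804.45; balance $0.00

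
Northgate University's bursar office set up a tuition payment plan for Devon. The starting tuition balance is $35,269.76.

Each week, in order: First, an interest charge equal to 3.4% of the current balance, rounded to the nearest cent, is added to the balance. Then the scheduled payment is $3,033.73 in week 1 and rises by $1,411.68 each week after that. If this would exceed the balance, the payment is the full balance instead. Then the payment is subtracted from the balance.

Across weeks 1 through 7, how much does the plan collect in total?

$40,539.09

Week 1: opening $35,269.76; interest $1,199.17 → $36,468.93; payment $3,033.73; balance $33,435.20
Week 2: opening $33,435.20; interest $1,136.80 → $34,572.00; payment $4,445.41; balance $30,126.59
Week 3: opening $30,126.59; interest $1,024.30 → $31,150.89; payment $5,857.09; balance $25,293.80
Week 4: opening $25,293.80; interest $859.99 → $26,153.79; payment $7,268.77; balance $18,885.02
Week 5: opening $18,885.02; interest $642.09 → $19,527.11; payment $8,680.45; balance $10,846.66
Week 6: opening $10,846.66; interest $368.79 → $11,215.45; payment $10,092.13; balance $1,123.32
Week 7: opening $1,123.32; interest $38.19 → $1,161.51; payment $1,161.51; balance $0.00
Total paid: $40,539.09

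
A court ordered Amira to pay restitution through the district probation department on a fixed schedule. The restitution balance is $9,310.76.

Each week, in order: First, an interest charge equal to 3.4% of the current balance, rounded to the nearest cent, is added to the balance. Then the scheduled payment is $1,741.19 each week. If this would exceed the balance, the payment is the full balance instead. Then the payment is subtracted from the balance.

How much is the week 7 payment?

$2.76

Week 1: opening $9,310.76; interest $316.57 → $9,627.33; payment $1,741.19; balance $7,886.14
Week 2: opening $7,886.14; interest $268.13 → $8,154.27; payment $1,741.19; balance $6,413.08
Week 3: opening $6,413.08; interest $218.04 → $6,631.12; payment $1,741.19; balance $4,889.93
Week 4: opening $4,889.93; interest $166.26 → $5,056.19; payment $1,741.19; balance $3,315.00
Week 5: opening $3,315.00; interest $112.71 → $3,427.71; payment $1,741.19; balance $1,686.52
Week 6: opening $1,686.52; interest $57.34 → $1,743.86; payment $1,741.19; balance $2.67
Week 7: opening $2.67; interest $0.09 → $2.76; payment $2.76; balance $0.00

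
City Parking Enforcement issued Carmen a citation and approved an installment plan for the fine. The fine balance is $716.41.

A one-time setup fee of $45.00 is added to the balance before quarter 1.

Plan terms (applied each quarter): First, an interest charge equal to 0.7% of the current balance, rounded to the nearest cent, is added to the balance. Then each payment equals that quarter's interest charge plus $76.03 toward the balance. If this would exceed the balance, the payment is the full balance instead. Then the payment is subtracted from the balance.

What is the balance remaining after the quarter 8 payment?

Quarter 1: $761.41 +$5.33 interest = $766.74; pay $81.36 → $685.38
Quarter 2: $685.38 +$4.80 interest = $690.18; pay $80.83 → $609.35
Quarter 3: $609.35 +$4.27 interest = $613.62; pay $80.30 → $533.32
Quarter 4: $533.32 +$3.73 interest = $537.05; pay $79.76 → $457.29
Quarter 5: $457.29 +$3.20 interest = $460.49; pay $79.23 → $381.26
Quarter 6: $381.26 +$2.67 interest = $383.93; pay $78.70 → $305.23
Quarter 7: $305.23 +$2.14 interest = $307.37; pay $78.17 → $229.20
Quarter 8: $229.20 +$1.60 interest = $230.80; pay $77.63 → $153.17

$153.17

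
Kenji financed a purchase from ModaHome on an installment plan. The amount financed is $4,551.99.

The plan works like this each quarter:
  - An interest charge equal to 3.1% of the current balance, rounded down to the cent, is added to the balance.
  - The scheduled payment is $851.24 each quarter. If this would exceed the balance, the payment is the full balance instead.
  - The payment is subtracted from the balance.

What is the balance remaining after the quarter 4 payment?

$1,576.63

Quarter 1: $4,551.99 +$141.11 interest = $4,693.10; pay $851.24 → $3,841.86
Quarter 2: $3,841.86 +$119.09 interest = $3,960.95; pay $851.24 → $3,109.71
Quarter 3: $3,109.71 +$96.40 interest = $3,206.11; pay $851.24 → $2,354.87
Quarter 4: $2,354.87 +$73.00 interest = $2,427.87; pay $851.24 → $1,576.63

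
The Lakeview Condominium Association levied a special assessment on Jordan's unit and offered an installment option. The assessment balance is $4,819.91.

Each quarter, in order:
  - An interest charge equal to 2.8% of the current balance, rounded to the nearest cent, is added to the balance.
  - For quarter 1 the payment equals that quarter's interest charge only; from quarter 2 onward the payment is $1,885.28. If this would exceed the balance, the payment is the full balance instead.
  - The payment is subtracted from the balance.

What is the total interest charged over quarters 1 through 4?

$391.44

Quarter 1: opening $4,819.91; interest $134.96 → $4,954.87; payment $134.96; balance $4,819.91
Quarter 2: opening $4,819.91; interest $134.96 → $4,954.87; payment $1,885.28; balance $3,069.59
Quarter 3: opening $3,069.59; interest $85.95 → $3,155.54; payment $1,885.28; balance $1,270.26
Quarter 4: opening $1,270.26; interest $35.57 → $1,305.83; payment $1,305.83; balance $0.00
Total interest: $134.96 + $134.96 + $85.95 + $35.57 = $391.44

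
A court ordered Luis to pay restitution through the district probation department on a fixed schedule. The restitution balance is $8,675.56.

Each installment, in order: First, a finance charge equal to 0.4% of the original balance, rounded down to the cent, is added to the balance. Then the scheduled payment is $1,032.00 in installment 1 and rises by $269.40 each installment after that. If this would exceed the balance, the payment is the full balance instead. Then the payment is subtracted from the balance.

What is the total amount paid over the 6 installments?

$8,883.76

Installment 1: $8,675.56 +$34.70 interest = $8,710.26; pay $1,032.00 → $7,678.26
Installment 2: $7,678.26 +$34.70 interest = $7,712.96; pay $1,301.40 → $6,411.56
Installment 3: $6,411.56 +$34.70 interest = $6,446.26; pay $1,570.80 → $4,875.46
Installment 4: $4,875.46 +$34.70 interest = $4,910.16; pay $1,840.20 → $3,069.96
Installment 5: $3,069.96 +$34.70 interest = $3,104.66; pay $2,109.60 → $995.06
Installment 6: $995.06 +$34.70 interest = $1,029.76; pay $1,029.76 → $0.00
Total paid: $8,883.76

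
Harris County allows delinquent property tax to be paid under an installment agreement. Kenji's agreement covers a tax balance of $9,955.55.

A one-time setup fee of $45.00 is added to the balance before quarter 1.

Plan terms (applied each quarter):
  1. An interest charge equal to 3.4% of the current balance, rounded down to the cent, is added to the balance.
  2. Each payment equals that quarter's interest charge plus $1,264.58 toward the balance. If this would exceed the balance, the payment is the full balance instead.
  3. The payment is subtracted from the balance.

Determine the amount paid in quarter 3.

# | Opening | Interest | Payment | End bal
1 | $10,000.55 | $340.01 | $1,604.59 | $8,735.97
2 | $8,735.97 | $297.02 | $1,561.60 | $7,471.39
3 | $7,471.39 | $254.02 | $1,518.60 | $6,206.81

$1,518.60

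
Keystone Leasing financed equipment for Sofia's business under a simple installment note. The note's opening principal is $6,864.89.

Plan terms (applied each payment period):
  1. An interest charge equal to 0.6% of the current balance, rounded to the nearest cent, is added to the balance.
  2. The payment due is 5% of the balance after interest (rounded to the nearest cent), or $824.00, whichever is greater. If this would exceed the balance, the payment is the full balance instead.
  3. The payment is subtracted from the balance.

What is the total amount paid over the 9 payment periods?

$7,064.11

Payment period 1: $6,864.89 +$41.19 interest = $6,906.08; pay $824.00 → $6,082.08
Payment period 2: $6,082.08 +$36.49 interest = $6,118.57; pay $824.00 → $5,294.57
Payment period 3: $5,294.57 +$31.77 interest = $5,326.34; pay $824.00 → $4,502.34
Payment period 4: $4,502.34 +$27.01 interest = $4,529.35; pay $824.00 → $3,705.35
Payment period 5: $3,705.35 +$22.23 interest = $3,727.58; pay $824.00 → $2,903.58
Payment period 6: $2,903.58 +$17.42 interest = $2,921.00; pay $824.00 → $2,097.00
Payment period 7: $2,097.00 +$12.58 interest = $2,109.58; pay $824.00 → $1,285.58
Payment period 8: $1,285.58 +$7.71 interest = $1,293.29; pay $824.00 → $469.29
Payment period 9: $469.29 +$2.82 interest = $472.11; pay $472.11 → $0.00
Total paid: $7,064.11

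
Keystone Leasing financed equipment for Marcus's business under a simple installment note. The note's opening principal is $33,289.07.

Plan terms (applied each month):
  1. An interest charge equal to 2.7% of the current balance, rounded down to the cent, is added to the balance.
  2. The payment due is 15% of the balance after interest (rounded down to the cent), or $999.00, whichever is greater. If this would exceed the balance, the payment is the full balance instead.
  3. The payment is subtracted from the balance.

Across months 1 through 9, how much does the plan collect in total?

Month 1: $33,289.07 +$898.80 interest = $34,187.87; pay $5,128.18 → $29,059.69
Month 2: $29,059.69 +$784.61 interest = $29,844.30; pay $4,476.64 → $25,367.66
Month 3: $25,367.66 +$684.92 interest = $26,052.58; pay $3,907.88 → $22,144.70
Month 4: $22,144.70 +$597.90 interest = $22,742.60; pay $3,411.39 → $19,331.21
Month 5: $19,331.21 +$521.94 interest = $19,853.15; pay $2,977.97 → $16,875.18
Month 6: $16,875.18 +$455.62 interest = $17,330.80; pay $2,599.62 → $14,731.18
Month 7: $14,731.18 +$397.74 interest = $15,128.92; pay $2,269.33 → $12,859.59
Month 8: $12,859.59 +$347.20 interest = $13,206.79; pay $1,981.01 → $11,225.78
Month 9: $11,225.78 +$303.09 interest = $11,528.87; pay $1,729.33 → $9,799.54
Total paid: $28,481.35

$28,481.35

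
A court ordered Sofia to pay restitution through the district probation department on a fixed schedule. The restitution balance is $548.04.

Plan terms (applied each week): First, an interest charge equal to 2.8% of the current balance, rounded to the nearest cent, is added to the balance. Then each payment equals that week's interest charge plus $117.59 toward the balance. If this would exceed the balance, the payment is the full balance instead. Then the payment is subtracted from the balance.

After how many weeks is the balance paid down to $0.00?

Week 1: opening $548.04; interest $15.35 → $563.39; payment $132.94; balance $430.45
Week 2: opening $430.45; interest $12.05 → $442.50; payment $129.64; balance $312.86
Week 3: opening $312.86; interest $8.76 → $321.62; payment $126.35; balance $195.27
Week 4: opening $195.27; interest $5.47 → $200.74; payment $123.06; balance $77.68
Week 5: opening $77.68; interest $2.18 → $79.86; payment $79.86; balance $0.00
Balance reaches $0.00 in week 5.

5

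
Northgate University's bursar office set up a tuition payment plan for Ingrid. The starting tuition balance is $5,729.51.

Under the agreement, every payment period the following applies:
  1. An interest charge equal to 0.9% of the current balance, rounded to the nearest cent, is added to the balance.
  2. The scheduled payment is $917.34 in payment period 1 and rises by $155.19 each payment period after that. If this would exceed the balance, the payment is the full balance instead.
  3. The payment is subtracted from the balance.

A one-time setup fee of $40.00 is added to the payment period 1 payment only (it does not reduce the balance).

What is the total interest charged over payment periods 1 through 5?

$165.17

Payment period 1: $5,729.51 +$51.57 interest = $5,781.08; pay $917.34 (+ $40.00 fee) → $4,863.74
Payment period 2: $4,863.74 +$43.77 interest = $4,907.51; pay $1,072.53 → $3,834.98
Payment period 3: $3,834.98 +$34.51 interest = $3,869.49; pay $1,227.72 → $2,641.77
Payment period 4: $2,641.77 +$23.78 interest = $2,665.55; pay $1,382.91 → $1,282.64
Payment period 5: $1,282.64 +$11.54 interest = $1,294.18; pay $1,294.18 → $0.00
Total interest: $51.57 + $43.77 + $34.51 + $23.78 + $11.54 = $165.17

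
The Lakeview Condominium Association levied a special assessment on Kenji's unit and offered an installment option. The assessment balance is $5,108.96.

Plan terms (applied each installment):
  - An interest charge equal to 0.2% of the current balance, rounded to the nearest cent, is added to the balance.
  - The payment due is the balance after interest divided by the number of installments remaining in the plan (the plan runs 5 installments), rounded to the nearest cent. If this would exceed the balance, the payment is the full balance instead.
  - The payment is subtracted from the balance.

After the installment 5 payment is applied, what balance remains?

$0.00

# | Opening | Interest | Payment | End bal
1 | $5,108.96 | $10.22 | $1,023.84 | $4,095.34
2 | $4,095.34 | $8.19 | $1,025.88 | $3,077.65
3 | $3,077.65 | $6.16 | $1,027.94 | $2,055.87
4 | $2,055.87 | $4.11 | $1,029.99 | $1,029.99
5 | $1,029.99 | $2.06 | $1,032.05 | $0.00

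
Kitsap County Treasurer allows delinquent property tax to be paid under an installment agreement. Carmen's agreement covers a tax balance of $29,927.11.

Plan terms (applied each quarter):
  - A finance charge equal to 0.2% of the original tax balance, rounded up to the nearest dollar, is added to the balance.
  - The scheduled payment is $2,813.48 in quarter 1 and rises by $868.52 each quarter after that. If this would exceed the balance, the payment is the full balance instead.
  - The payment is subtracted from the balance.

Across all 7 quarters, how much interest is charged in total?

$420.00

Quarter 1: opening $29,927.11; interest $60.00 → $29,987.11; payment $2,813.48; balance $27,173.63
Quarter 2: opening $27,173.63; interest $60.00 → $27,233.63; payment $3,682.00; balance $23,551.63
Quarter 3: opening $23,551.63; interest $60.00 → $23,611.63; payment $4,550.52; balance $19,061.11
Quarter 4: opening $19,061.11; interest $60.00 → $19,121.11; payment $5,419.04; balance $13,702.07
Quarter 5: opening $13,702.07; interest $60.00 → $13,762.07; payment $6,287.56; balance $7,474.51
Quarter 6: opening $7,474.51; interest $60.00 → $7,534.51; payment $7,156.08; balance $378.43
Quarter 7: opening $378.43; interest $60.00 → $438.43; payment $438.43; balance $0.00
Total interest: $60.00 + $60.00 + $60.00 + $60.00 + $60.00 + $60.00 + $60.00 = $420.00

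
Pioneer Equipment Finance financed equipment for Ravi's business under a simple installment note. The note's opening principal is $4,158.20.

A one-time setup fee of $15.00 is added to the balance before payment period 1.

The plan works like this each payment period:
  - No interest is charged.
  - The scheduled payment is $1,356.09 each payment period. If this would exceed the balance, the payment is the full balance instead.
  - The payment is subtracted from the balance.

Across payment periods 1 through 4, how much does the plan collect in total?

Payment period 1: $4,173.20 − $1,356.09 → $2,817.11
Payment period 2: $2,817.11 − $1,356.09 → $1,461.02
Payment period 3: $1,461.02 − $1,356.09 → $104.93
Payment period 4: $104.93 − $104.93 → $0.00
Total paid: $4,173.20

$4,173.20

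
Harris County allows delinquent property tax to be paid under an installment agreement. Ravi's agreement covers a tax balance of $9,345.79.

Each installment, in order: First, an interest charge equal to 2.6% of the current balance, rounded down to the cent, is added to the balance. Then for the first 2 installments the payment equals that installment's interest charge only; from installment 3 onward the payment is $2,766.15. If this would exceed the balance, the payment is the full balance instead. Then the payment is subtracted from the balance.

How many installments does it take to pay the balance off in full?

Installment 1: $9,345.79 +$242.99 interest = $9,588.78; pay $242.99 → $9,345.79
Installment 2: $9,345.79 +$242.99 interest = $9,588.78; pay $242.99 → $9,345.79
Installment 3: $9,345.79 +$242.99 interest = $9,588.78; pay $2,766.15 → $6,822.63
Installment 4: $6,822.63 +$177.38 interest = $7,000.01; pay $2,766.15 → $4,233.86
Installment 5: $4,233.86 +$110.08 interest = $4,343.94; pay $2,766.15 → $1,577.79
Installment 6: $1,577.79 +$41.02 interest = $1,618.81; pay $1,618.81 → $0.00
Balance reaches $0.00 in installment 6.

6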